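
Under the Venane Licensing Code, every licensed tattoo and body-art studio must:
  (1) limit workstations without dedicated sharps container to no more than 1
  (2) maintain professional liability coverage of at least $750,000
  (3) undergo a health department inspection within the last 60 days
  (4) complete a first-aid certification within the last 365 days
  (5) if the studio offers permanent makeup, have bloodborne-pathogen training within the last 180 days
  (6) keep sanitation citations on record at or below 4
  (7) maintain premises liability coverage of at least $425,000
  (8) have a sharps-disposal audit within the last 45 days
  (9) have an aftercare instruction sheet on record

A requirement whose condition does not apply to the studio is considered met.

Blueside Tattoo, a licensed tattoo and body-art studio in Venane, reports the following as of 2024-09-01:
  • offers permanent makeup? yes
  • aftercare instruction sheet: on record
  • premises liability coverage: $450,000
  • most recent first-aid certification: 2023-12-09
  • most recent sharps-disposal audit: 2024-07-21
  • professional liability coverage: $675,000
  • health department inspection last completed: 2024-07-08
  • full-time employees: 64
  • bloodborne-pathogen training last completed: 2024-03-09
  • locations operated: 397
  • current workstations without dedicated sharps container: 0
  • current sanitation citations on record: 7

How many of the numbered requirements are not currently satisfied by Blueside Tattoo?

2

1. workstations without dedicated sharps container 0 ≤ 1 → met
2. professional liability coverage $675,000 < $750,000 → not met
3. health department inspection 55 days ago vs limit 60 → met
4. first-aid certification 267 days ago vs limit 365 → met
5. condition 'offers permanent makeup' holds; bloodborne-pathogen training 176 days ago vs limit 180 → met
6. sanitation citations on record 7 > 4 → not met
7. premises liability coverage $450,000 ≥ $425,000 → met
8. sharps-disposal audit 42 days ago vs limit 45 → met
9. aftercare instruction sheet present → met
Not met: 2 of 9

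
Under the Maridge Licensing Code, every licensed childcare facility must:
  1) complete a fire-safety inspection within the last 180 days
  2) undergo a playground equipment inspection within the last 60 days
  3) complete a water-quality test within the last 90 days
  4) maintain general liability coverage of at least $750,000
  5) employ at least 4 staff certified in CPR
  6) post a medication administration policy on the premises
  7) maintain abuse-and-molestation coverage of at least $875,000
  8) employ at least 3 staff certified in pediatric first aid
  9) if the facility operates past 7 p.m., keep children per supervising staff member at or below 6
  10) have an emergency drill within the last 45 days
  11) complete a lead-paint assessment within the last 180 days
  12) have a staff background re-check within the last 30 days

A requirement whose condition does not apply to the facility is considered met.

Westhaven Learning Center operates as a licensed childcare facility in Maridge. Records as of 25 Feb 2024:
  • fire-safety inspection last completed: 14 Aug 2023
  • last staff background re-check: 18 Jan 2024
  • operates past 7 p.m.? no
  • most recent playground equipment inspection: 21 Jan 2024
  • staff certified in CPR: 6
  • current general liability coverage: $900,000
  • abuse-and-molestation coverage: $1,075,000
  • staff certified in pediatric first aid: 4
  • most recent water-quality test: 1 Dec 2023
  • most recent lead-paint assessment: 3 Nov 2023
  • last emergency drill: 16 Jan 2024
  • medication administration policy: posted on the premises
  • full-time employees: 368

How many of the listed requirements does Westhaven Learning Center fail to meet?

2

1. fire-safety inspection 195 days ago vs limit 180 → not met
2. playground equipment inspection 35 days ago vs limit 60 → met
3. water-quality test 86 days ago vs limit 90 → met
4. general liability coverage $900,000 ≥ $750,000 → met
5. staff certified in CPR 6 ≥ 4 → met
6. medication administration policy present → met
7. abuse-and-molestation coverage $1,075,000 ≥ $875,000 → met
8. staff certified in pediatric first aid 4 ≥ 3 → met
9. condition 'operates past 7 p.m.' does not hold → requirement n/a → met
10. emergency drill 40 days ago vs limit 45 → met
11. lead-paint assessment 114 days ago vs limit 180 → met
12. staff background re-check 38 days ago vs limit 30 → not met
Not met: 2 of 12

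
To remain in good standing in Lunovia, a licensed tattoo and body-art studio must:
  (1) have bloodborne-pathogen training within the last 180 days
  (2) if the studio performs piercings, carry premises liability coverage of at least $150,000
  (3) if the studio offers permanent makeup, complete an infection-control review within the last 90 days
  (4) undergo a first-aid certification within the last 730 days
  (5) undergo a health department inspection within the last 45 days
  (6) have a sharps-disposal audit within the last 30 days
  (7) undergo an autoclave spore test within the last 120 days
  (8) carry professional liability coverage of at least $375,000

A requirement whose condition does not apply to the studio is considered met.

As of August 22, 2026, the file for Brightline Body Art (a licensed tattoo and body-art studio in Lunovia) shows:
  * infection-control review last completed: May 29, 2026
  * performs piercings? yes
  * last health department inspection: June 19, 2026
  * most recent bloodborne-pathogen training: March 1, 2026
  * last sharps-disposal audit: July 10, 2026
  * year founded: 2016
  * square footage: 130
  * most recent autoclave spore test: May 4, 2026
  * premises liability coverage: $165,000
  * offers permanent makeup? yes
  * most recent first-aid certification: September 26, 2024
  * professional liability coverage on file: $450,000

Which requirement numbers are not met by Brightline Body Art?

1. bloodborne-pathogen training 174 days ago vs limit 180 → met
2. condition 'performs piercings' holds; premises liability coverage $165,000 ≥ $150,000 → met
3. condition 'offers permanent makeup' holds; infection-control review 85 days ago vs limit 90 → met
4. first-aid certification 695 days ago vs limit 730 → met
5. health department inspection 64 days ago vs limit 45 → not met
6. sharps-disposal audit 43 days ago vs limit 30 → not met
7. autoclave spore test 110 days ago vs limit 120 → met
8. professional liability coverage $450,000 ≥ $375,000 → met
Not met: 5, 6

5, 6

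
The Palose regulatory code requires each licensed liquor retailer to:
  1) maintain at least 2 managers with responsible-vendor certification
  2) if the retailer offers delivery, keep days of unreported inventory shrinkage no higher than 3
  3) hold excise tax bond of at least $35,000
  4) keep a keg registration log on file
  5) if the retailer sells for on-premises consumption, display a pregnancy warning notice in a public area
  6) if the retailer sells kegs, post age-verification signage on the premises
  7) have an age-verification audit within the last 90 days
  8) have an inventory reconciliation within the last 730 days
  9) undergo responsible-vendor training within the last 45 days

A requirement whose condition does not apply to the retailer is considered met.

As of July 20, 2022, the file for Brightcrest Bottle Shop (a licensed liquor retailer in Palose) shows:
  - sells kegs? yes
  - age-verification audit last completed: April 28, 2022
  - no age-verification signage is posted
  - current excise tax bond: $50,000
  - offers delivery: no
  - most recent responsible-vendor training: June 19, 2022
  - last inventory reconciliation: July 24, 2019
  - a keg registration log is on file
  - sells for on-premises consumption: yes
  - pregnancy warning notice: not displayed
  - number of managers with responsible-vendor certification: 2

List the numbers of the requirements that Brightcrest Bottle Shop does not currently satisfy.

1. managers with responsible-vendor certification 2 ≥ 2 → met
2. condition 'offers delivery' does not hold → requirement n/a → met
3. excise tax bond $50,000 ≥ $35,000 → met
4. keg registration log present → met
5. condition 'sells for on-premises consumption' holds; pregnancy warning notice absent → not met
6. condition 'sells kegs' holds; age-verification signage absent → not met
7. age-verification audit 83 days ago vs limit 90 → met
8. inventory reconciliation 1092 days ago vs limit 730 → not met
9. responsible-vendor training 31 days ago vs limit 45 → met
Not met: 5, 6, 8

5, 6, 8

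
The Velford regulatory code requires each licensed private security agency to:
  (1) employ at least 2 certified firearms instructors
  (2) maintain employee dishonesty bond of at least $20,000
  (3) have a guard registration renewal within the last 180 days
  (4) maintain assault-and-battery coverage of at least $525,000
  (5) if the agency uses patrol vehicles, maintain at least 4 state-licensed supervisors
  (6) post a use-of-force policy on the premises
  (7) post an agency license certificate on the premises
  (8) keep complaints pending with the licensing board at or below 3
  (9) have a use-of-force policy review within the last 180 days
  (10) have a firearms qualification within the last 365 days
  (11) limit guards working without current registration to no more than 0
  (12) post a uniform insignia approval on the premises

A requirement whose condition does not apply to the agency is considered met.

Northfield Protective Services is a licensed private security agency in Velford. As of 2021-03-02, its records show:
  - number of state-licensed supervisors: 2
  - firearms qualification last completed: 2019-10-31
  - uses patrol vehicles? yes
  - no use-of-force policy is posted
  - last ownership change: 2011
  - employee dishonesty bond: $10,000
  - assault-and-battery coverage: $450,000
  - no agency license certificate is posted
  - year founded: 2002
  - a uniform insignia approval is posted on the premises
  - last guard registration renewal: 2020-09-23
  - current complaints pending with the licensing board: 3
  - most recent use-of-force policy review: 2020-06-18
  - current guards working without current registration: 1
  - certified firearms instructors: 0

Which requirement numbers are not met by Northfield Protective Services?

1, 2, 4, 5, 6, 7, 9, 10, 11

1. certified firearms instructors 0 < 2 → not met
2. employee dishonesty bond $10,000 < $20,000 → not met
3. guard registration renewal 160 days ago vs limit 180 → met
4. assault-and-battery coverage $450,000 < $525,000 → not met
5. condition 'uses patrol vehicles' holds; state-licensed supervisors 2 < 4 → not met
6. use-of-force policy absent → not met
7. agency license certificate absent → not met
8. complaints pending with the licensing board 3 ≤ 3 → met
9. use-of-force policy review 257 days ago vs limit 180 → not met
10. firearms qualification 488 days ago vs limit 365 → not met
11. guards working without current registration 1 > 0 → not met
12. uniform insignia approval present → met
Not met: 1, 2, 4, 5, 6, 7, 9, 10, 11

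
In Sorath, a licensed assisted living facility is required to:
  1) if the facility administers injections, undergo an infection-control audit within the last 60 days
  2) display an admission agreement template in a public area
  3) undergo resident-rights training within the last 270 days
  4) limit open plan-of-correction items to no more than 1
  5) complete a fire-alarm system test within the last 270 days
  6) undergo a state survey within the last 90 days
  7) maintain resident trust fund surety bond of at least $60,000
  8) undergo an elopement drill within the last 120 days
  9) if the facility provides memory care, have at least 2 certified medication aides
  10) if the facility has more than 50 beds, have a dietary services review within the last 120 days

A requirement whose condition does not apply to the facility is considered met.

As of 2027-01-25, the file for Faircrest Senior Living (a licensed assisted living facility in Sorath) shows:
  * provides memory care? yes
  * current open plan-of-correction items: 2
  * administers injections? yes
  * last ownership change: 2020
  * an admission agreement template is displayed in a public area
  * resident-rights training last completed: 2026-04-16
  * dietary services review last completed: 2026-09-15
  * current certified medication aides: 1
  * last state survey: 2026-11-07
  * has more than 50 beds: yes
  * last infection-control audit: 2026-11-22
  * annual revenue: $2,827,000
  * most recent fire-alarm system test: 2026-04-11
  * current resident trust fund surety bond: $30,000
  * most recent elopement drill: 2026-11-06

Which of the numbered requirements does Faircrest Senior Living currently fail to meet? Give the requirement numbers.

1, 3, 4, 5, 7, 9, 10

1. condition 'administers injections' holds; infection-control audit 64 days ago vs limit 60 → not met
2. admission agreement template present → met
3. resident-rights training 284 days ago vs limit 270 → not met
4. open plan-of-correction items 2 > 1 → not met
5. fire-alarm system test 289 days ago vs limit 270 → not met
6. state survey 79 days ago vs limit 90 → met
7. resident trust fund surety bond $30,000 < $60,000 → not met
8. elopement drill 80 days ago vs limit 120 → met
9. condition 'provides memory care' holds; certified medication aides 1 < 2 → not met
10. condition 'has more than 50 beds' holds; dietary services review 132 days ago vs limit 120 → not met
Not met: 1, 3, 4, 5, 7, 9, 10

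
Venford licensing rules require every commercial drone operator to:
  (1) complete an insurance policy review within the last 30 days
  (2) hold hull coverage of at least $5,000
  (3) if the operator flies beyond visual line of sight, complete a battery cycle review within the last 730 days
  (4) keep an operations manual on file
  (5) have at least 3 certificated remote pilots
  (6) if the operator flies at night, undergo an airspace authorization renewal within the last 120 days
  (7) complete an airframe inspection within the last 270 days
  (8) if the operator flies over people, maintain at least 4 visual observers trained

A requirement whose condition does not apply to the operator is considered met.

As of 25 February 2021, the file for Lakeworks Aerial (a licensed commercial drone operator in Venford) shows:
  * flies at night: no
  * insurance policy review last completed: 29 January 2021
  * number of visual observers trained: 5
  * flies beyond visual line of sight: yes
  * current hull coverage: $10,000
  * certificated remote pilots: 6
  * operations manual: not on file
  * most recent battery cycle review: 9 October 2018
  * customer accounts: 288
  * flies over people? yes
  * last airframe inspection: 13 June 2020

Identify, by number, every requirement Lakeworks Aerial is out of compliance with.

3, 4

1. insurance policy review 27 days ago vs limit 30 → met
2. hull coverage $10,000 ≥ $5,000 → met
3. condition 'flies beyond visual line of sight' holds; battery cycle review 870 days ago vs limit 730 → not met
4. operations manual absent → not met
5. certificated remote pilots 6 ≥ 3 → met
6. condition 'flies at night' does not hold → requirement n/a → met
7. airframe inspection 257 days ago vs limit 270 → met
8. condition 'flies over people' holds; visual observers trained 5 ≥ 4 → met
Not met: 3, 4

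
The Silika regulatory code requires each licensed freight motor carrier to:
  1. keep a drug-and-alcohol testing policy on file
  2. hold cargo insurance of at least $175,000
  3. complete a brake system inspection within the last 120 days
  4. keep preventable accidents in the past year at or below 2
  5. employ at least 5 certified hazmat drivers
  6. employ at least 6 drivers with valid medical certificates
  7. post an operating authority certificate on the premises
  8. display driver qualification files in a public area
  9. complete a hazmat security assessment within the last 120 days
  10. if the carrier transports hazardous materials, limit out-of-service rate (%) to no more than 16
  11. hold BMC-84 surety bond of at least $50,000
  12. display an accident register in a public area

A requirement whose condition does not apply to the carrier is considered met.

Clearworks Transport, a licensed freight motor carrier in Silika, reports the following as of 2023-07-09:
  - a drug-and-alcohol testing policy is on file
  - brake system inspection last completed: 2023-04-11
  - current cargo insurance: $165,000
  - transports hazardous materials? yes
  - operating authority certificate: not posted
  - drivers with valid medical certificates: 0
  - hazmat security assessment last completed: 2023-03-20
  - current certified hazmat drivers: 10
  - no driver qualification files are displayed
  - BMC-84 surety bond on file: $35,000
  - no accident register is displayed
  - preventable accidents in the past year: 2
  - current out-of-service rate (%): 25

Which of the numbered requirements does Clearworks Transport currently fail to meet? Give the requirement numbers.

2, 6, 7, 8, 10, 11, 12

1. drug-and-alcohol testing policy present → met
2. cargo insurance $165,000 < $175,000 → not met
3. brake system inspection 89 days ago vs limit 120 → met
4. preventable accidents in the past year 2 ≤ 2 → met
5. certified hazmat drivers 10 ≥ 5 → met
6. drivers with valid medical certificates 0 < 6 → not met
7. operating authority certificate absent → not met
8. driver qualification files absent → not met
9. hazmat security assessment 111 days ago vs limit 120 → met
10. condition 'transports hazardous materials' holds; out-of-service rate (%) 25 > 16 → not met
11. BMC-84 surety bond $35,000 < $50,000 → not met
12. accident register absent → not met
Not met: 2, 6, 7, 8, 10, 11, 12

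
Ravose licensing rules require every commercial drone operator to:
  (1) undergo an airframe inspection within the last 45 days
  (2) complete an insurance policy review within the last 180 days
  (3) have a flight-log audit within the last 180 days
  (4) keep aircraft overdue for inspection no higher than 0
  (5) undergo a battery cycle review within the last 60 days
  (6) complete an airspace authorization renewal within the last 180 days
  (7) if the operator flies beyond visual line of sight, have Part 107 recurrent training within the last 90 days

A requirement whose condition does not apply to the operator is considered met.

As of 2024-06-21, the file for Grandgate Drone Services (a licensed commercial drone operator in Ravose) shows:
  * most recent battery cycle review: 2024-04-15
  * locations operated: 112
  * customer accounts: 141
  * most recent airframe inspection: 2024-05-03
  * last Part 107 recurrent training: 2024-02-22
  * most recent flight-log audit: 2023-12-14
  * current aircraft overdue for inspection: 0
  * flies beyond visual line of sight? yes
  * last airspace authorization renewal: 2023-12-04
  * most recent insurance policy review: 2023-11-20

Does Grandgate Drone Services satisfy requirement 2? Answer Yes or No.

2. insurance policy review 214 days ago vs limit 180 → not met

No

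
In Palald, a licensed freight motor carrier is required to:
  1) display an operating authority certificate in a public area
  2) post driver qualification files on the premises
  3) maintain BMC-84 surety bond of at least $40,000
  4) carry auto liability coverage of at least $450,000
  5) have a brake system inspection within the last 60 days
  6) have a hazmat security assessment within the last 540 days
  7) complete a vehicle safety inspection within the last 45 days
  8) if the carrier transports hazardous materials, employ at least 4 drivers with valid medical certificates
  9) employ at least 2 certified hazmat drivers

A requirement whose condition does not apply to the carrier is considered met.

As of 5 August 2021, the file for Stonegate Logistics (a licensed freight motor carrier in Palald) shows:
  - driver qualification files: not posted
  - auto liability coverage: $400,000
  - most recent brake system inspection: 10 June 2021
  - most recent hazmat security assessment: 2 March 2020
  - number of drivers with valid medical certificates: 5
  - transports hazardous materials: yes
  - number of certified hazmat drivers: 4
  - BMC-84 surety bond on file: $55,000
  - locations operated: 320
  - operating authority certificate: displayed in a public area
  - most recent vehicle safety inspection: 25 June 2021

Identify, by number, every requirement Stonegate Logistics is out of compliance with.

1. operating authority certificate present → met
2. driver qualification files absent → not met
3. BMC-84 surety bond $55,000 ≥ $40,000 → met
4. auto liability coverage $400,000 < $450,000 → not met
5. brake system inspection 56 days ago vs limit 60 → met
6. hazmat security assessment 521 days ago vs limit 540 → met
7. vehicle safety inspection 41 days ago vs limit 45 → met
8. condition 'transports hazardous materials' holds; drivers with valid medical certificates 5 ≥ 4 → met
9. certified hazmat drivers 4 ≥ 2 → met
Not met: 2, 4

2, 4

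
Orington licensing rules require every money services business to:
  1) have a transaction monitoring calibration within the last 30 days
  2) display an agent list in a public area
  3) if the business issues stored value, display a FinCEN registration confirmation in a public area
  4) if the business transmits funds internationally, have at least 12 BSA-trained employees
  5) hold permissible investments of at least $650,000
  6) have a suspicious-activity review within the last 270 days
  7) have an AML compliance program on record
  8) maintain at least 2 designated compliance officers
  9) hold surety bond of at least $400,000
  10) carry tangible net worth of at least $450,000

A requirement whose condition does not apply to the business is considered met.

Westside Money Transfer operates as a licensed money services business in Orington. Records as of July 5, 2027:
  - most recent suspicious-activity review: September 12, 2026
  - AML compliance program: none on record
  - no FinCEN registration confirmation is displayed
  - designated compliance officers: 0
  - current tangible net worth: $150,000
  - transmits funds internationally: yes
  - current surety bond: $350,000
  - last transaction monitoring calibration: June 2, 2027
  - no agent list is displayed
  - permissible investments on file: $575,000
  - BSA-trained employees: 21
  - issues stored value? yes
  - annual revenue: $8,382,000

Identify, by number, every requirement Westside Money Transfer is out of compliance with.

1, 2, 3, 5, 6, 7, 8, 9, 10

1. transaction monitoring calibration 33 days ago vs limit 30 → not met
2. agent list absent → not met
3. condition 'issues stored value' holds; FinCEN registration confirmation absent → not met
4. condition 'transmits funds internationally' holds; BSA-trained employees 21 ≥ 12 → met
5. permissible investments $575,000 < $650,000 → not met
6. suspicious-activity review 296 days ago vs limit 270 → not met
7. AML compliance program absent → not met
8. designated compliance officers 0 < 2 → not met
9. surety bond $350,000 < $400,000 → not met
10. tangible net worth $150,000 < $450,000 → not met
Not met: 1, 2, 3, 5, 6, 7, 8, 9, 10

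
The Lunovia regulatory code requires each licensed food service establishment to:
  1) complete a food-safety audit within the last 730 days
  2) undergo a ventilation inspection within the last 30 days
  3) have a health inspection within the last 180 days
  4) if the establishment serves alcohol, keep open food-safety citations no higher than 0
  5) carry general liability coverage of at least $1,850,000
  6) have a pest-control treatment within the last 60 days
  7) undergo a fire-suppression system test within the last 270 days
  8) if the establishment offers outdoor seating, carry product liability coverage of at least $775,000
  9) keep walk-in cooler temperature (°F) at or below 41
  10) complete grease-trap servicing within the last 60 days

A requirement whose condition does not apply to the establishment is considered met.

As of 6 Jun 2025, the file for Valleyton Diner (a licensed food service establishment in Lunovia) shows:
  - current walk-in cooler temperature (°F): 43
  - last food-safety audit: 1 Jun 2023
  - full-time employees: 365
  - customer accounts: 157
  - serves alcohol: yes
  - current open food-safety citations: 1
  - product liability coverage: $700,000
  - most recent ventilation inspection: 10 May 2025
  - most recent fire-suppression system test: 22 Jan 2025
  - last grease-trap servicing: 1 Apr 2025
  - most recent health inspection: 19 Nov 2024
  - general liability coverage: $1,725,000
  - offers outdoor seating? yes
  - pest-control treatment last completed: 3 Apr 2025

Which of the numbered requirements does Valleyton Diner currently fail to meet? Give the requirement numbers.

1. food-safety audit 736 days ago vs limit 730 → not met
2. ventilation inspection 27 days ago vs limit 30 → met
3. health inspection 199 days ago vs limit 180 → not met
4. condition 'serves alcohol' holds; open food-safety citations 1 > 0 → not met
5. general liability coverage $1,725,000 < $1,850,000 → not met
6. pest-control treatment 64 days ago vs limit 60 → not met
7. fire-suppression system test 135 days ago vs limit 270 → met
8. condition 'offers outdoor seating' holds; product liability coverage $700,000 < $775,000 → not met
9. walk-in cooler temperature (°F) 43 > 41 → not met
10. grease-trap servicing 66 days ago vs limit 60 → not met
Not met: 1, 3, 4, 5, 6, 8, 9, 10

1, 3, 4, 5, 6, 8, 9, 10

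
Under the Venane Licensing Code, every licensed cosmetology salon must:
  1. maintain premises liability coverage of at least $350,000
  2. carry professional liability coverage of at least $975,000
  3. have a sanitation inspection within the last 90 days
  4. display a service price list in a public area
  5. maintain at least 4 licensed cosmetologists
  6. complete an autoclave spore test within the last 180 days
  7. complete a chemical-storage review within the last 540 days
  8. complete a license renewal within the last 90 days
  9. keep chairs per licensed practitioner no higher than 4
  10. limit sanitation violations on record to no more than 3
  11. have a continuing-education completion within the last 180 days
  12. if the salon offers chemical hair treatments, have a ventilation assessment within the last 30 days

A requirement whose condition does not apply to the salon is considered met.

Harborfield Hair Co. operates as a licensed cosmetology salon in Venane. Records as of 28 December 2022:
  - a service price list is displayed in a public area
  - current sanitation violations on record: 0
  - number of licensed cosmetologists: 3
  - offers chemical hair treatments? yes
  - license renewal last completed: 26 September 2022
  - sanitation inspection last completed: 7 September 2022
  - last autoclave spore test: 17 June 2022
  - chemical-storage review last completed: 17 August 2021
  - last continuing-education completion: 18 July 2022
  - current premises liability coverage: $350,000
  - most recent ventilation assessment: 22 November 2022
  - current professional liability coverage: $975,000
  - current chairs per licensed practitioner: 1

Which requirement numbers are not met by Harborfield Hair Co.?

3, 5, 6, 8, 12

1. premises liability coverage $350,000 ≥ $350,000 → met
2. professional liability coverage $975,000 ≥ $975,000 → met
3. sanitation inspection 112 days ago vs limit 90 → not met
4. service price list present → met
5. licensed cosmetologists 3 < 4 → not met
6. autoclave spore test 194 days ago vs limit 180 → not met
7. chemical-storage review 498 days ago vs limit 540 → met
8. license renewal 93 days ago vs limit 90 → not met
9. chairs per licensed practitioner 1 ≤ 4 → met
10. sanitation violations on record 0 ≤ 3 → met
11. continuing-education completion 163 days ago vs limit 180 → met
12. condition 'offers chemical hair treatments' holds; ventilation assessment 36 days ago vs limit 30 → not met
Not met: 3, 5, 6, 8, 12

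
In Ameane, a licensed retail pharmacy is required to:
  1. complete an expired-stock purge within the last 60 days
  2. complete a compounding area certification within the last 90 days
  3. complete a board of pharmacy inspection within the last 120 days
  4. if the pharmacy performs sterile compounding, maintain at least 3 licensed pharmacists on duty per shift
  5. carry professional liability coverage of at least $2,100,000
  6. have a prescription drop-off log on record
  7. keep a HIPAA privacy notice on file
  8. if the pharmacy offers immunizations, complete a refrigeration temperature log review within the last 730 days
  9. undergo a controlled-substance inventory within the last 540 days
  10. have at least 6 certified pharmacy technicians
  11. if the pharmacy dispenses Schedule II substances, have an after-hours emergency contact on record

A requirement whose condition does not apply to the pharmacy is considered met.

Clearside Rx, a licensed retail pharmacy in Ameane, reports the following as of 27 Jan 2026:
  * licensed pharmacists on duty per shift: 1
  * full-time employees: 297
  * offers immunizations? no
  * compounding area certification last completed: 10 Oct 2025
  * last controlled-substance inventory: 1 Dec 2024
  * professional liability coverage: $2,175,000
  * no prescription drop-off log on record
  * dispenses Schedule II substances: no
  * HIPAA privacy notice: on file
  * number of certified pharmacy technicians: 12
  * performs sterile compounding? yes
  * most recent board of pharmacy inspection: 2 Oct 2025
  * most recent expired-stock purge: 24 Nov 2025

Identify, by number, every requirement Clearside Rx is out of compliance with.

1. expired-stock purge 64 days ago vs limit 60 → not met
2. compounding area certification 109 days ago vs limit 90 → not met
3. board of pharmacy inspection 117 days ago vs limit 120 → met
4. condition 'performs sterile compounding' holds; licensed pharmacists on duty per shift 1 < 3 → not met
5. professional liability coverage $2,175,000 ≥ $2,100,000 → met
6. prescription drop-off log absent → not met
7. HIPAA privacy notice present → met
8. condition 'offers immunizations' does not hold → requirement n/a → met
9. controlled-substance inventory 422 days ago vs limit 540 → met
10. certified pharmacy technicians 12 ≥ 6 → met
11. condition 'dispenses Schedule II substances' does not hold → requirement n/a → met
Not met: 1, 2, 4, 6

1, 2, 4, 6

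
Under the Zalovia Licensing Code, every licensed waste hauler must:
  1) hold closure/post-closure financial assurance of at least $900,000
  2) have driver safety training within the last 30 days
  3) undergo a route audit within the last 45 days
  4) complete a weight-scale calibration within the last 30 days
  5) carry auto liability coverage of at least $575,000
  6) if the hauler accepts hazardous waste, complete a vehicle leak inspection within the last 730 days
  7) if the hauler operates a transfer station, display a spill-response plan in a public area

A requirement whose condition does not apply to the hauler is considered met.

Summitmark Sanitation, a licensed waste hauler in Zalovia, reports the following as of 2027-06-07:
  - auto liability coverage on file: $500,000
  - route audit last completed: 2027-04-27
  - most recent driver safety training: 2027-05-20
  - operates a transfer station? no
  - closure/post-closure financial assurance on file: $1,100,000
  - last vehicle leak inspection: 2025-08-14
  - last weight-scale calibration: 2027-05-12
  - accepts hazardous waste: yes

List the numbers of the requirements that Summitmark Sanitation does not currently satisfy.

1. closure/post-closure financial assurance $1,100,000 ≥ $900,000 → met
2. driver safety training 18 days ago vs limit 30 → met
3. route audit 41 days ago vs limit 45 → met
4. weight-scale calibration 26 days ago vs limit 30 → met
5. auto liability coverage $500,000 < $575,000 → not met
6. condition 'accepts hazardous waste' holds; vehicle leak inspection 662 days ago vs limit 730 → met
7. condition 'operates a transfer station' does not hold → requirement n/a → met
Not met: 5

5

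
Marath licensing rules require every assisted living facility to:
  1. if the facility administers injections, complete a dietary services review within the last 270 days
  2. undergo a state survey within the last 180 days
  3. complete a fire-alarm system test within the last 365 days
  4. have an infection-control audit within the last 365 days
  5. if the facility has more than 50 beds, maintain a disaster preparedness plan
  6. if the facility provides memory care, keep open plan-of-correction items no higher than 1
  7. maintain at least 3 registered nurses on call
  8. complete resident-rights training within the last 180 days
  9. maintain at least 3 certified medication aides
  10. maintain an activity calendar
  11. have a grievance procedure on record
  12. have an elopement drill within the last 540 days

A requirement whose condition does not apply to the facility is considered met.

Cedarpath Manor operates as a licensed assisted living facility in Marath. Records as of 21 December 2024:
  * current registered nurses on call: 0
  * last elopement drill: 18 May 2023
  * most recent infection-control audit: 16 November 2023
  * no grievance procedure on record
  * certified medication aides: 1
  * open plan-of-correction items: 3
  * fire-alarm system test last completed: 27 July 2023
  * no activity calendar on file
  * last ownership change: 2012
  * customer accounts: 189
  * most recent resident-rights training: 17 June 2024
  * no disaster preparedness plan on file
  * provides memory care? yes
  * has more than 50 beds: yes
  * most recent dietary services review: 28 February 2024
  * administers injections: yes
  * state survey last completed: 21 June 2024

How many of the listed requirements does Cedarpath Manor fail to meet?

1. condition 'administers injections' holds; dietary services review 297 days ago vs limit 270 → not met
2. state survey 183 days ago vs limit 180 → not met
3. fire-alarm system test 513 days ago vs limit 365 → not met
4. infection-control audit 401 days ago vs limit 365 → not met
5. condition 'has more than 50 beds' holds; disaster preparedness plan absent → not met
6. condition 'provides memory care' holds; open plan-of-correction items 3 > 1 → not met
7. registered nurses on call 0 < 3 → not met
8. resident-rights training 187 days ago vs limit 180 → not met
9. certified medication aides 1 < 3 → not met
10. activity calendar absent → not met
11. grievance procedure absent → not met
12. elopement drill 583 days ago vs limit 540 → not met
Not met: 12 of 12

12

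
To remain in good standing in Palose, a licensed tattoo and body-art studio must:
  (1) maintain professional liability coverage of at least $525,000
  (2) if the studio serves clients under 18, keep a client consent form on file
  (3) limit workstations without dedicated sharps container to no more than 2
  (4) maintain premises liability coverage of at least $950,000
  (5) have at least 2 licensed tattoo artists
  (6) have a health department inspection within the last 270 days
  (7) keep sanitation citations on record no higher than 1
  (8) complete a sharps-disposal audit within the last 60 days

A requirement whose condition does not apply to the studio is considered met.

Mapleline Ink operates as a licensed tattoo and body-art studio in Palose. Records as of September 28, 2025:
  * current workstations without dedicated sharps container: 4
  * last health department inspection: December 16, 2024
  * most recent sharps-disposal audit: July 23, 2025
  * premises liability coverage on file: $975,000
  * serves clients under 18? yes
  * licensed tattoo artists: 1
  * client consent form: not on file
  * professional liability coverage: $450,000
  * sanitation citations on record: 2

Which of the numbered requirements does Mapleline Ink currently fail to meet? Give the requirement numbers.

1. professional liability coverage $450,000 < $525,000 → not met
2. condition 'serves clients under 18' holds; client consent form absent → not met
3. workstations without dedicated sharps container 4 > 2 → not met
4. premises liability coverage $975,000 ≥ $950,000 → met
5. licensed tattoo artists 1 < 2 → not met
6. health department inspection 286 days ago vs limit 270 → not met
7. sanitation citations on record 2 > 1 → not met
8. sharps-disposal audit 67 days ago vs limit 60 → not met
Not met: 1, 2, 3, 5, 6, 7, 8

1, 2, 3, 5, 6, 7, 8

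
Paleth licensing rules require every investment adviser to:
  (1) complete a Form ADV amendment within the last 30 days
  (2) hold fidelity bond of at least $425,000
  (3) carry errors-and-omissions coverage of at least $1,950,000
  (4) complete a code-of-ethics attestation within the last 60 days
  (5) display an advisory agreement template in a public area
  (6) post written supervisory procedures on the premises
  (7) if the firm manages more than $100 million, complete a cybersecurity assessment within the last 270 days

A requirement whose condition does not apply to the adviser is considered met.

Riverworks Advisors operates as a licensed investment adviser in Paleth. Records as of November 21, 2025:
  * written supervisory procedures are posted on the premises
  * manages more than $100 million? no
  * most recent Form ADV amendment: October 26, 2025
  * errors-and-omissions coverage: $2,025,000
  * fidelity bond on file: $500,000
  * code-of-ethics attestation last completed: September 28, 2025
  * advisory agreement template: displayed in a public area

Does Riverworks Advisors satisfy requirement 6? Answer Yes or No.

Yes

6. written supervisory procedures present → met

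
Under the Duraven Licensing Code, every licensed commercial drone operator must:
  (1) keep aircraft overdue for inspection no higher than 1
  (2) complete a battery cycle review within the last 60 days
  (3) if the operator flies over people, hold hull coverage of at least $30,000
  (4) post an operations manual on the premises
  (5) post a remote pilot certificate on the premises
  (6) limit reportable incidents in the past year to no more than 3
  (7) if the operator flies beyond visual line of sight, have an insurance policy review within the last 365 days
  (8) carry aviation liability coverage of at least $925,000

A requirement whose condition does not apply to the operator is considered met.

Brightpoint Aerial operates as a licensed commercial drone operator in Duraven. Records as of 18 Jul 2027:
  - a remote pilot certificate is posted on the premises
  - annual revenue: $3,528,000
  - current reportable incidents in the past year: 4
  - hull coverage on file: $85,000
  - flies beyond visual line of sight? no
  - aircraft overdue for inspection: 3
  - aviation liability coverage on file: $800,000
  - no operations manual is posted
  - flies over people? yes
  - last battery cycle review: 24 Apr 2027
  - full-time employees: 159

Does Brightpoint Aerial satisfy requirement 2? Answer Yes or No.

No

2. battery cycle review 85 days ago vs limit 60 → not met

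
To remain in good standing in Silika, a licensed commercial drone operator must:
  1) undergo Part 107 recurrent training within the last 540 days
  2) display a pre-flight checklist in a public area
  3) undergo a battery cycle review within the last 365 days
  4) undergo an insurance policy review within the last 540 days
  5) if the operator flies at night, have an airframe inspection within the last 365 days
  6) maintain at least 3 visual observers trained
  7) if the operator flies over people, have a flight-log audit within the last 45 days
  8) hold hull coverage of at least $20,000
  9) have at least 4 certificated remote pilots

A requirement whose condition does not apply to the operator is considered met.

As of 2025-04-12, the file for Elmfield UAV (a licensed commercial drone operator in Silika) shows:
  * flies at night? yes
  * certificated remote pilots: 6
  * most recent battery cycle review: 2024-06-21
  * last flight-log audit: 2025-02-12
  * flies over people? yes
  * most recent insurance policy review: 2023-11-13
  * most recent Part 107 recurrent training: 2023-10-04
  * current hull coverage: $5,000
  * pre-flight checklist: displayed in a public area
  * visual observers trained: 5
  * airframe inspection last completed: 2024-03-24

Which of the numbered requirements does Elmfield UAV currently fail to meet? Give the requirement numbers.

1, 5, 7, 8

1. Part 107 recurrent training 556 days ago vs limit 540 → not met
2. pre-flight checklist present → met
3. battery cycle review 295 days ago vs limit 365 → met
4. insurance policy review 516 days ago vs limit 540 → met
5. condition 'flies at night' holds; airframe inspection 384 days ago vs limit 365 → not met
6. visual observers trained 5 ≥ 3 → met
7. condition 'flies over people' holds; flight-log audit 59 days ago vs limit 45 → not met
8. hull coverage $5,000 < $20,000 → not met
9. certificated remote pilots 6 ≥ 4 → met
Not met: 1, 5, 7, 8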